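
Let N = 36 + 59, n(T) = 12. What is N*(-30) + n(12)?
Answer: -2838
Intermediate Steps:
N = 95
N*(-30) + n(12) = 95*(-30) + 12 = -2850 + 12 = -2838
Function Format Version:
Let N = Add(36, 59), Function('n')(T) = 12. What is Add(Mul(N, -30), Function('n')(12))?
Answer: -2838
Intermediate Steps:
N = 95
Add(Mul(N, -30), Function('n')(12)) = Add(Mul(95, -30), 12) = Add(-2850, 12) = -2838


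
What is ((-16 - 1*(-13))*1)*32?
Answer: -96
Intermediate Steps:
((-16 - 1*(-13))*1)*32 = ((-16 + 13)*1)*32 = -3*1*32 = -3*32 = -96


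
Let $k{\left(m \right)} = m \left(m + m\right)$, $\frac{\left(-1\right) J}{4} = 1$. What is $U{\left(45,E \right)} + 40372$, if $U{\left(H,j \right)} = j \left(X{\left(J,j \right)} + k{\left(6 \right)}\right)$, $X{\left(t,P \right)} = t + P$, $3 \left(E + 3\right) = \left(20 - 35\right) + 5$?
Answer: $\frac{359833}{9} \approx 39981.0$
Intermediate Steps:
$J = -4$ ($J = \left(-4\right) 1 = -4$)
$E = - \frac{19}{3}$ ($E = -3 + \frac{\left(20 - 35\right) + 5}{3} = -3 + \frac{-15 + 5}{3} = -3 + \frac{1}{3} \left(-10\right) = -3 - \frac{10}{3} = - \frac{19}{3} \approx -6.3333$)
$k{\left(m \right)} = 2 m^{2}$ ($k{\left(m \right)} = m 2 m = 2 m^{2}$)
$X{\left(t,P \right)} = P + t$
$U{\left(H,j \right)} = j \left(68 + j\right)$ ($U{\left(H,j \right)} = j \left(\left(j - 4\right) + 2 \cdot 6^{2}\right) = j \left(\left(-4 + j\right) + 2 \cdot 36\right) = j \left(\left(-4 + j\right) + 72\right) = j \left(68 + j\right)$)
$U{\left(45,E \right)} + 40372 = - \frac{19 \left(68 - \frac{19}{3}\right)}{3} + 40372 = \left(- \frac{19}{3}\right) \frac{185}{3} + 40372 = - \frac{3515}{9} + 40372 = \frac{359833}{9}$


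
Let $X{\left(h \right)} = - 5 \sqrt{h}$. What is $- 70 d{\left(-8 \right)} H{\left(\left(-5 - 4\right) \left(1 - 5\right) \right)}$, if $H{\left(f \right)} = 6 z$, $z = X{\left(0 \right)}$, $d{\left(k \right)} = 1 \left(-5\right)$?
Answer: $0$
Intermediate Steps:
$d{\left(k \right)} = -5$
$z = 0$ ($z = - 5 \sqrt{0} = \left(-5\right) 0 = 0$)
$H{\left(f \right)} = 0$ ($H{\left(f \right)} = 6 \cdot 0 = 0$)
$- 70 d{\left(-8 \right)} H{\left(\left(-5 - 4\right) \left(1 - 5\right) \right)} = \left(-70\right) \left(-5\right) 0 = 350 \cdot 0 = 0$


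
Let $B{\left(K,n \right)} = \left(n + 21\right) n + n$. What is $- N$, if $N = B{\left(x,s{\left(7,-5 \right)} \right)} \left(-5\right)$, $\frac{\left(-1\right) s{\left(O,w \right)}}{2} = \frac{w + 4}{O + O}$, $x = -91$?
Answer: $\frac{775}{49} \approx 15.816$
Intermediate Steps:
$s{\left(O,w \right)} = - \frac{4 + w}{O}$ ($s{\left(O,w \right)} = - 2 \frac{w + 4}{O + O} = - 2 \frac{4 + w}{2 O} = - \frac{4 + w}{O}$)
$B{\left(K,n \right)} = n + n \left(21 + n\right)$ ($B{\left(K,n \right)} = \left(21 + n\right) n + n = n \left(21 + n\right) + n = n + n \left(21 + n\right)$)
$N = - \frac{775}{49}$ ($N = \frac{-4 - -5}{7} \left(22 + \frac{-4 - -5}{7}\right) \left(-5\right) = \frac{-4 + 5}{7} \left(22 + \frac{-4 + 5}{7}\right) \left(-5\right) = \frac{1}{7} \cdot 1 \left(22 + \frac{1}{7} \cdot 1\right) \left(-5\right) = \frac{22 + \frac{1}{7}}{7} \left(-5\right) = \frac{1}{7} \cdot \frac{155}{7} \left(-5\right) = \frac{155}{49} \left(-5\right) = - \frac{775}{49} \approx -15.816$)
$- N = \left(-1\right) \left(- \frac{775}{49}\right) = \frac{775}{49}$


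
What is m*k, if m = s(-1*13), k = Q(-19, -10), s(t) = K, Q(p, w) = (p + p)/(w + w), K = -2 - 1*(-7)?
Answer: 19/2 ≈ 9.5000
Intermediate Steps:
K = 5 (K = -2 + 7 = 5)
Q(p, w) = p/w (Q(p, w) = (2*p)/((2*w)) = (2*p)*(1/(2*w)) = p/w)
s(t) = 5
k = 19/10 (k = -19/(-10) = -19*(-⅒) = 19/10 ≈ 1.9000)
m = 5
m*k = 5*(19/10) = 19/2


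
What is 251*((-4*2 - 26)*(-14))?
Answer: 119476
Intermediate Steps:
251*((-4*2 - 26)*(-14)) = 251*((-8 - 26)*(-14)) = 251*(-34*(-14)) = 251*476 = 119476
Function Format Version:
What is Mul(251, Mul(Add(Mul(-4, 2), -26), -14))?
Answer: 119476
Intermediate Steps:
Mul(251, Mul(Add(Mul(-4, 2), -26), -14)) = Mul(251, Mul(Add(-8, -26), -14)) = Mul(251, Mul(-34, -14)) = Mul(251, 476) = 119476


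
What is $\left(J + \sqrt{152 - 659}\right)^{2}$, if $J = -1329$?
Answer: $1765734 - 34554 i \sqrt{3} \approx 1.7657 \cdot 10^{6} - 59849.0 i$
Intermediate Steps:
$\left(J + \sqrt{152 - 659}\right)^{2} = \left(-1329 + \sqrt{152 - 659}\right)^{2} = \left(-1329 + \sqrt{-507}\right)^{2} = \left(-1329 + 13 i \sqrt{3}\right)^{2}$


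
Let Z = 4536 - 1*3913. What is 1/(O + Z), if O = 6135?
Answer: 1/6758 ≈ 0.00014797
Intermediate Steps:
Z = 623 (Z = 4536 - 3913 = 623)
1/(O + Z) = 1/(6135 + 623) = 1/6758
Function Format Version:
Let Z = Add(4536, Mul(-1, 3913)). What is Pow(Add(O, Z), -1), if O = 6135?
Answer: Rational(1, 6758) ≈ 0.00014797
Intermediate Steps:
Z = 623 (Z = Add(4536, -3913) = 623)
Pow(Add(O, Z), -1) = Pow(Add(6135, 623), -1) = Pow(6758, -1) = Rational(1, 6758)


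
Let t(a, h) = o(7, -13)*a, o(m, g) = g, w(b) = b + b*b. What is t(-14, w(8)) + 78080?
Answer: 78262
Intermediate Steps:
w(b) = b + b²
t(a, h) = -13*a
t(-14, w(8)) + 78080 = -13*(-14) + 78080 = 182 + 78080 = 78262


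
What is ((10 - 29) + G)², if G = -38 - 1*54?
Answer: 12321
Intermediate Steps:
G = -92 (G = -38 - 54 = -92)
((10 - 29) + G)² = ((10 - 29) - 92)² = (-19 - 92)² = (-111)² = 12321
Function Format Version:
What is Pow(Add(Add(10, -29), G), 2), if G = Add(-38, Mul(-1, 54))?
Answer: 12321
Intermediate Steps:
G = -92 (G = Add(-38, -54) = -92)
Pow(Add(Add(10, -29), G), 2) = Pow(Add(Add(10, -29), -92), 2) = Pow(Add(-19, -92), 2) = Pow(-111, 2) = 12321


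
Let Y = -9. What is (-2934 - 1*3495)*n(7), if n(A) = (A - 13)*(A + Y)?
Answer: -77148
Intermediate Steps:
n(A) = (-13 + A)*(-9 + A) (n(A) = (A - 13)*(A - 9) = (-13 + A)*(-9 + A))
(-2934 - 1*3495)*n(7) = (-2934 - 1*3495)*(117 + 7² - 22*7) = (-2934 - 3495)*(117 + 49 - 154) = -6429*12 = -77148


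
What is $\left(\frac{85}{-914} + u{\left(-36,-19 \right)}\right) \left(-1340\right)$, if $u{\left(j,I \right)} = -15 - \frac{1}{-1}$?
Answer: $\frac{8630270}{457} \approx 18885.0$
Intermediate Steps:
$u{\left(j,I \right)} = -14$ ($u{\left(j,I \right)} = -15 - -1 = -15 + 1 = -14$)
$\left(\frac{85}{-914} + u{\left(-36,-19 \right)}\right) \left(-1340\right) = \left(\frac{85}{-914} - 14\right) \left(-1340\right) = \left(85 \left(- \frac{1}{914}\right) - 14\right) \left(-1340\right) = \left(- \frac{85}{914} - 14\right) \left(-1340\right) = \left(- \frac{12881}{914}\right) \left(-1340\right) = \frac{8630270}{457}$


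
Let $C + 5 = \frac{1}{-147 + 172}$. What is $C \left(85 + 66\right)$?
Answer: $- \frac{18724}{25} \approx -748.96$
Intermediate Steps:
$C = - \frac{124}{25}$ ($C = -5 + \frac{1}{-147 + 172} = -5 + \frac{1}{25} = - \frac{124}{25} \approx -4.96$)
$C \left(85 + 66\right) = - \frac{124 \left(85 + 66\right)}{25} = \left(- \frac{124}{25}\right) 151 = - \frac{18724}{25}$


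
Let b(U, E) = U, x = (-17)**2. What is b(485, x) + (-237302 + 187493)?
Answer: -49324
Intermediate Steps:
x = 289
b(485, x) + (-237302 + 187493) = 485 + (-237302 + 187493) = 485 - 49809 = -49324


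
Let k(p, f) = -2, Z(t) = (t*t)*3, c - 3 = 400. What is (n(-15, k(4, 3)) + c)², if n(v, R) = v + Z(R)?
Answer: 160000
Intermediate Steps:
c = 403 (c = 3 + 400 = 403)
Z(t) = 3*t² (Z(t) = t²*3 = 3*t²)
n(v, R) = v + 3*R²
(n(-15, k(4, 3)) + c)² = ((-15 + 3*(-2)²) + 403)² = ((-15 + 3*4) + 403)² = ((-15 + 12) + 403)² = (-3 + 403)² = 400² = 160000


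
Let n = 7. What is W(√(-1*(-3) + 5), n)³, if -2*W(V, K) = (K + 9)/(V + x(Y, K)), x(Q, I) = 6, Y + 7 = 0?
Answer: -64/(3 + √2)³ ≈ -0.74408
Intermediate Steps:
Y = -7 (Y = -7 + 0 = -7)
W(V, K) = -(9 + K)/(2*(6 + V)) (W(V, K) = -(K + 9)/(2*(V + 6)) = -(9 + K)/(2*(6 + V)))
W(√(-1*(-3) + 5), n)³ = ((-9 - 1*7)/(2*(6 + √(-1*(-3) + 5))))³ = ((-9 - 7)/(2*(6 + √(3 + 5))))³ = ((½)*(-16)/(6 + √8))³ = ((½)*(-16)/(6 + 2*√2))³ = (-8/(6 + 2*√2))³ = -512/(6 + 2*√2)³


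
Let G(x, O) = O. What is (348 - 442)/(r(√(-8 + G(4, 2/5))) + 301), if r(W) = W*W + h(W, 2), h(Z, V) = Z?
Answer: -689490/2152279 + 470*I*√190/2152279 ≈ -0.32035 + 0.0030101*I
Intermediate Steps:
r(W) = W + W² (r(W) = W*W + W = W² + W = W + W²)
(348 - 442)/(r(√(-8 + G(4, 2/5))) + 301) = (348 - 442)/(√(-8 + 2/5)*(1 + √(-8 + 2/5)) + 301) = -94/(√(-8 + 2*(⅕))*(1 + √(-8 + 2*(⅕))) + 301) = -94/(√(-8 + ⅖)*(1 + √(-8 + ⅖)) + 301) = -94/(√(-38/5)*(1 + √(-38/5)) + 301) = -94/((I*√190/5)*(1 + I*√190/5) + 301) = -94/(I*√190*(1 + I*√190/5)/5 + 301) = -94/(301 + I*√190*(1 + I*√190/5)/5)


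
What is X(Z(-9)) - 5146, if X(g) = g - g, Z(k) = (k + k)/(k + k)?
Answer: -5146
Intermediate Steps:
Z(k) = 1 (Z(k) = (2*k)/((2*k)) = (2*k)*(1/(2*k)) = 1)
X(g) = 0
X(Z(-9)) - 5146 = 0 - 5146 = -5146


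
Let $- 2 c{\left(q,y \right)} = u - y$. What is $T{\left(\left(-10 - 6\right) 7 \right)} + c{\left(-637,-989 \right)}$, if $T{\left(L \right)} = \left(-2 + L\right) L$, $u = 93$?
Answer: $12227$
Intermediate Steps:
$c{\left(q,y \right)} = - \frac{93}{2} + \frac{y}{2}$ ($c{\left(q,y \right)} = - \frac{93 - y}{2} = - \frac{93}{2} + \frac{y}{2}$)
$T{\left(L \right)} = L \left(-2 + L\right)$
$T{\left(\left(-10 - 6\right) 7 \right)} + c{\left(-637,-989 \right)} = \left(-10 - 6\right) 7 \left(-2 + \left(-10 - 6\right) 7\right) + \left(- \frac{93}{2} + \frac{1}{2} \left(-989\right)\right) = \left(-16\right) 7 \left(-2 - 112\right) - 541 = - 112 \left(-2 - 112\right) - 541 = \left(-112\right) \left(-114\right) - 541 = 12768 - 541 = 12227$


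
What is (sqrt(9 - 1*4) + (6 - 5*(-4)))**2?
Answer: (26 + sqrt(5))**2 ≈ 797.28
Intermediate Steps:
(sqrt(9 - 1*4) + (6 - 5*(-4)))**2 = (sqrt(9 - 4) + (6 + 20))**2 = (sqrt(5) + 26)**2 = (26 + sqrt(5))**2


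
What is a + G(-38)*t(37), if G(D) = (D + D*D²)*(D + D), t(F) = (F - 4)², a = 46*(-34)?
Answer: 4544569676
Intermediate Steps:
a = -1564
t(F) = (-4 + F)²
G(D) = 2*D*(D + D³) (G(D) = (D + D³)*(2*D) = 2*D*(D + D³))
a + G(-38)*t(37) = -1564 + (2*(-38)²*(1 + (-38)²))*(-4 + 37)² = -1564 + (2*1444*(1 + 1444))*33² = -1564 + (2*1444*1445)*1089 = -1564 + 4173160*1089 = -1564 + 4544571240 = 4544569676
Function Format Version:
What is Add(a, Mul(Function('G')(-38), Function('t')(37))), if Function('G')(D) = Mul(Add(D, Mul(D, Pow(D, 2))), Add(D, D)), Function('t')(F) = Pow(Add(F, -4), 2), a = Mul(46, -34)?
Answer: 4544569676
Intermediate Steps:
a = -1564
Function('t')(F) = Pow(Add(-4, F), 2)
Function('G')(D) = Mul(2, D, Add(D, Pow(D, 3))) (Function('G')(D) = Mul(Add(D, Pow(D, 3)), Mul(2, D)) = Mul(2, D, Add(D, Pow(D, 3))))
Add(a, Mul(Function('G')(-38), Function('t')(37))) = Add(-1564, Mul(Mul(2, Pow(-38, 2), Add(1, Pow(-38, 2))), Pow(Add(-4, 37), 2))) = Add(-1564, Mul(Mul(2, 1444, Add(1, 1444)), Pow(33, 2))) = Add(-1564, Mul(Mul(2, 1444, 1445), 1089)) = Add(-1564, Mul(4173160, 1089)) = Add(-1564, 4544571240) = 4544569676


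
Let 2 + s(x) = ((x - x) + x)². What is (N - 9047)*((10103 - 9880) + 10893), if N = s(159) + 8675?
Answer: 276866212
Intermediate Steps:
s(x) = -2 + x² (s(x) = -2 + ((x - x) + x)² = -2 + (0 + x)² = -2 + x²)
N = 33954 (N = (-2 + 159²) + 8675 = (-2 + 25281) + 8675 = 25279 + 8675 = 33954)
(N - 9047)*((10103 - 9880) + 10893) = (33954 - 9047)*((10103 - 9880) + 10893) = 24907*(223 + 10893) = 24907*11116 = 276866212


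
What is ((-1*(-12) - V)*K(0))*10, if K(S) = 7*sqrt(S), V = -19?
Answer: 0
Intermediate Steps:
((-1*(-12) - V)*K(0))*10 = ((-1*(-12) - 1*(-19))*(7*sqrt(0)))*10 = ((12 + 19)*(7*0))*10 = (31*0)*10 = 0*10 = 0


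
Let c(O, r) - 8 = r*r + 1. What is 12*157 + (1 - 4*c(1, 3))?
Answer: 1813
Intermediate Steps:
c(O, r) = 9 + r**2 (c(O, r) = 8 + (r*r + 1) = 8 + (r**2 + 1) = 8 + (1 + r**2) = 9 + r**2)
12*157 + (1 - 4*c(1, 3)) = 12*157 + (1 - 4*(9 + 3**2)) = 1884 + (1 - 4*(9 + 9)) = 1884 + (1 - 4*18) = 1884 + (1 - 72) = 1884 - 71 = 1813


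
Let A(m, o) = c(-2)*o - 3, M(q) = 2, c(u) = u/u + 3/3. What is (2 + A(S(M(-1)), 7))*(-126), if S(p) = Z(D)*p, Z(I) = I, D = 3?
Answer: -1638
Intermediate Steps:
c(u) = 2 (c(u) = 1 + 3*(1/3) = 1 + 1 = 2)
S(p) = 3*p
A(m, o) = -3 + 2*o (A(m, o) = 2*o - 3 = -3 + 2*o)
(2 + A(S(M(-1)), 7))*(-126) = (2 + (-3 + 2*7))*(-126) = (2 + (-3 + 14))*(-126) = (2 + 11)*(-126) = 13*(-126) = -1638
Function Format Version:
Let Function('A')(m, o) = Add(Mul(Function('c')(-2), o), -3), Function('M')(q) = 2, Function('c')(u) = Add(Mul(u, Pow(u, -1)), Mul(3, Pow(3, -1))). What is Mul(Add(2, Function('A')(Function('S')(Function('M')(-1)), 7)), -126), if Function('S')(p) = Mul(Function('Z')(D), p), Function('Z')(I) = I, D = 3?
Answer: -1638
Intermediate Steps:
Function('c')(u) = 2 (Function('c')(u) = Add(1, Mul(3, Rational(1, 3))) = Add(1, 1) = 2)
Function('S')(p) = Mul(3, p)
Function('A')(m, o) = Add(-3, Mul(2, o)) (Function('A')(m, o) = Add(Mul(2, o), -3) = Add(-3, Mul(2, o)))
Mul(Add(2, Function('A')(Function('S')(Function('M')(-1)), 7)), -126) = Mul(Add(2, Add(-3, Mul(2, 7))), -126) = Mul(Add(2, Add(-3, 14)), -126) = Mul(Add(2, 11), -126) = Mul(13, -126) = -1638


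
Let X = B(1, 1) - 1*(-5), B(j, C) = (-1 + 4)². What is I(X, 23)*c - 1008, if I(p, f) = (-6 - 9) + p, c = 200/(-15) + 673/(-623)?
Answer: -1857013/1869 ≈ -993.59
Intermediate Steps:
B(j, C) = 9 (B(j, C) = 3² = 9)
c = -26939/1869 (c = 200*(-1/15) + 673*(-1/623) = -40/3 - 673/623 = -26939/1869 ≈ -14.414)
X = 14 (X = 9 - 1*(-5) = 9 + 5 = 14)
I(p, f) = -15 + p
I(X, 23)*c - 1008 = (-15 + 14)*(-26939/1869) - 1008 = -1*(-26939/1869) - 1008 = 26939/1869 - 1008 = -1857013/1869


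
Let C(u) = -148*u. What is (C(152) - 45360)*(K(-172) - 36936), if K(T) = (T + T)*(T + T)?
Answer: -5523478400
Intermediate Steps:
K(T) = 4*T² (K(T) = (2*T)*(2*T) = 4*T²)
(C(152) - 45360)*(K(-172) - 36936) = (-148*152 - 45360)*(4*(-172)² - 36936) = (-22496 - 45360)*(4*29584 - 36936) = -67856*(118336 - 36936) = -67856*81400 = -5523478400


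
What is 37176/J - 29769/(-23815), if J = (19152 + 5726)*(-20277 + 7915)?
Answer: 2288581892361/1831027206085 ≈ 1.2499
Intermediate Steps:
J = -307541836 (J = 24878*(-12362) = -307541836)
37176/J - 29769/(-23815) = 37176/(-307541836) - 29769/(-23815) = 37176*(-1/307541836) - 29769*(-1/23815) = -9294/76885459 + 29769/23815 = 2288581892361/1831027206085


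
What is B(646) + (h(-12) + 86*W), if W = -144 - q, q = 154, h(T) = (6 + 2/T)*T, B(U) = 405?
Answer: -25293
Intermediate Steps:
h(T) = T*(6 + 2/T)
W = -298 (W = -144 - 1*154 = -144 - 154 = -298)
B(646) + (h(-12) + 86*W) = 405 + ((2 + 6*(-12)) + 86*(-298)) = 405 + ((2 - 72) - 25628) = 405 + (-70 - 25628) = 405 - 25698 = -25293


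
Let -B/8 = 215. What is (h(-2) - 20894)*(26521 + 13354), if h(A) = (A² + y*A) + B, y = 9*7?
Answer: -906598000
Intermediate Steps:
y = 63
B = -1720 (B = -8*215 = -1720)
h(A) = -1720 + A² + 63*A (h(A) = (A² + 63*A) - 1720 = -1720 + A² + 63*A)
(h(-2) - 20894)*(26521 + 13354) = ((-1720 + (-2)² + 63*(-2)) - 20894)*(26521 + 13354) = ((-1720 + 4 - 126) - 20894)*39875 = (-1842 - 20894)*39875 = -22736*39875 = -906598000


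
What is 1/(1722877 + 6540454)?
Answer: 1/8263331 ≈ 1.2102e-7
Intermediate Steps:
1/(1722877 + 6540454) = 1/8263331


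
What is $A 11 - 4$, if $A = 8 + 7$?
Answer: $161$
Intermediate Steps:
$A = 15$
$A 11 - 4 = 15 \cdot 11 - 4 = 165 - 4 = 161$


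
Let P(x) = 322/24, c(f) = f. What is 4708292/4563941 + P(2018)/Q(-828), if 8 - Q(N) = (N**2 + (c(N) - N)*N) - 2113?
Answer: 38614585707851/37431417692196 ≈ 1.0316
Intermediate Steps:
P(x) = 161/12 (P(x) = 322*(1/24) = 161/12)
Q(N) = 2121 - N**2 (Q(N) = 8 - ((N**2 + (N - N)*N) - 2113) = 8 - ((N**2 + 0*N) - 2113) = 8 - ((N**2 + 0) - 2113) = 8 - (N**2 - 2113) = 8 - (-2113 + N**2) = 8 + (2113 - N**2) = 2121 - N**2)
4708292/4563941 + P(2018)/Q(-828) = 4708292/4563941 + 161/(12*(2121 - 1*(-828)**2)) = 4708292*(1/4563941) + 161/(12*(2121 - 1*685584)) = 4708292/4563941 + 161/(12*(2121 - 685584)) = 4708292/4563941 + (161/12)/(-683463) = 4708292/4563941 + (161/12)*(-1/683463) = 4708292/4563941 - 161/8201556 = 38614585707851/37431417692196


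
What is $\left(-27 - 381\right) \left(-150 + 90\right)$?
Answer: $24480$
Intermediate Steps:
$\left(-27 - 381\right) \left(-150 + 90\right) = \left(-408\right) \left(-60\right) = 24480$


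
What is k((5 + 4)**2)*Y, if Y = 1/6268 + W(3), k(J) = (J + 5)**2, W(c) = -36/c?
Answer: -139072535/1567 ≈ -88751.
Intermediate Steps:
k(J) = (5 + J)**2
Y = -75215/6268 (Y = 1/6268 - 36/3 = 1/6268 - 36*1/3 = 1/6268 - 12 = -75215/6268 ≈ -12.000)
k((5 + 4)**2)*Y = (5 + (5 + 4)**2)**2*(-75215/6268) = (5 + 9**2)**2*(-75215/6268) = (5 + 81)**2*(-75215/6268) = 86**2*(-75215/6268) = 7396*(-75215/6268) = -139072535/1567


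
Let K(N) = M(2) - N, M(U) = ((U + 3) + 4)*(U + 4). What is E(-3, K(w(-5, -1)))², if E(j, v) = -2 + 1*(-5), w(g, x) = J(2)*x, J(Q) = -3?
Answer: 49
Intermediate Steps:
M(U) = (4 + U)*(7 + U) (M(U) = ((3 + U) + 4)*(4 + U) = (7 + U)*(4 + U) = (4 + U)*(7 + U))
w(g, x) = -3*x
K(N) = 54 - N (K(N) = (28 + 2² + 11*2) - N = (28 + 4 + 22) - N = 54 - N)
E(j, v) = -7 (E(j, v) = -2 - 5 = -7)
E(-3, K(w(-5, -1)))² = (-7)² = 49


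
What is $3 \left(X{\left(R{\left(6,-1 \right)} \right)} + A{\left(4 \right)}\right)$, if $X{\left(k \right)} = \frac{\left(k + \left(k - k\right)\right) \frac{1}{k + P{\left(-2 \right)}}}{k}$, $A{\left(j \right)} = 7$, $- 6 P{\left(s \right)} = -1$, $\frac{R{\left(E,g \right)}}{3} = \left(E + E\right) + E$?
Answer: $\frac{6843}{325} \approx 21.055$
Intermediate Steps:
$R{\left(E,g \right)} = 9 E$ ($R{\left(E,g \right)} = 3 \left(\left(E + E\right) + E\right) = 3 \left(2 E + E\right) = 3 \cdot 3 E = 9 E$)
$P{\left(s \right)} = \frac{1}{6}$ ($P{\left(s \right)} = \left(- \frac{1}{6}\right) \left(-1\right) = \frac{1}{6}$)
$X{\left(k \right)} = \frac{1}{\frac{1}{6} + k}$ ($X{\left(k \right)} = \frac{\left(k + \left(k - k\right)\right) \frac{1}{k + \frac{1}{6}}}{k} = \frac{\left(k + 0\right) \frac{1}{\frac{1}{6} + k}}{k} = \frac{k \frac{1}{\frac{1}{6} + k}}{k} = \frac{1}{\frac{1}{6} + k}$)
$3 \left(X{\left(R{\left(6,-1 \right)} \right)} + A{\left(4 \right)}\right) = 3 \left(\frac{6}{1 + 6 \cdot 9 \cdot 6} + 7\right) = 3 \left(\frac{6}{1 + 6 \cdot 54} + 7\right) = 3 \left(\frac{6}{1 + 324} + 7\right) = 3 \left(\frac{6}{325} + 7\right) = 3 \cdot \frac{2281}{325} = \frac{6843}{325}$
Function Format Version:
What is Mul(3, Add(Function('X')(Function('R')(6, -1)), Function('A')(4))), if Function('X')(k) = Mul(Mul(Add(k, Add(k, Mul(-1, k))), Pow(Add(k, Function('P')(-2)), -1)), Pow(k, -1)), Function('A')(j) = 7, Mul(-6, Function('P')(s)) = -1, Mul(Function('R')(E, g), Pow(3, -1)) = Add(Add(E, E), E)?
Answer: Rational(6843, 325) ≈ 21.055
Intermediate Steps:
Function('R')(E, g) = Mul(9, E) (Function('R')(E, g) = Mul(3, Add(Add(E, E), E)) = Mul(3, Add(Mul(2, E), E)) = Mul(3, Mul(3, E)) = Mul(9, E))
Function('P')(s) = Rational(1, 6) (Function('P')(s) = Mul(Rational(-1, 6), -1) = Rational(1, 6))
Function('X')(k) = Pow(Add(Rational(1, 6), k), -1) (Function('X')(k) = Mul(Mul(Add(k, Add(k, Mul(-1, k))), Pow(Add(k, Rational(1, 6)), -1)), Pow(k, -1)) = Mul(Mul(Add(k, 0), Pow(Add(Rational(1, 6), k), -1)), Pow(k, -1)) = Mul(Mul(k, Pow(Add(Rational(1, 6), k), -1)), Pow(k, -1)) = Pow(Add(Rational(1, 6), k), -1))
Mul(3, Add(Function('X')(Function('R')(6, -1)), Function('A')(4))) = Mul(3, Add(Mul(6, Pow(Add(1, Mul(6, Mul(9, 6))), -1)), 7)) = Mul(3, Add(Mul(6, Pow(Add(1, Mul(6, 54)), -1)), 7)) = Mul(3, Add(Mul(6, Pow(Add(1, 324), -1)), 7)) = Mul(3, Add(Mul(6, Pow(325, -1)), 7)) = Mul(3, Add(Mul(6, Rational(1, 325)), 7)) = Mul(3, Add(Rational(6, 325), 7)) = Mul(3, Rational(2281, 325)) = Rational(6843, 325)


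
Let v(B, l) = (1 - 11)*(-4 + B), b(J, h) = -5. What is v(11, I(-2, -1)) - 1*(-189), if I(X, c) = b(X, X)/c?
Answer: 119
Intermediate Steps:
I(X, c) = -5/c
v(B, l) = 40 - 10*B (v(B, l) = -10*(-4 + B) = 40 - 10*B)
v(11, I(-2, -1)) - 1*(-189) = (40 - 10*11) - 1*(-189) = (40 - 110) + 189 = -70 + 189 = 119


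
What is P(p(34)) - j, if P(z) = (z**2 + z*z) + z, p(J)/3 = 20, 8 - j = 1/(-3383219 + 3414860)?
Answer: 229460533/31641 ≈ 7252.0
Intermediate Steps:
j = 253127/31641 (j = 8 - 1/(-3383219 + 3414860) = 8 - 1/31641 = 253127/31641 ≈ 8.0000)
p(J) = 60 (p(J) = 3*20 = 60)
P(z) = z + 2*z**2 (P(z) = (z**2 + z**2) + z = 2*z**2 + z = z + 2*z**2)
P(p(34)) - j = 60*(1 + 2*60) - 1*253127/31641 = 60*(1 + 120) - 253127/31641 = 60*121 - 253127/31641 = 7260 - 253127/31641 = 229460533/31641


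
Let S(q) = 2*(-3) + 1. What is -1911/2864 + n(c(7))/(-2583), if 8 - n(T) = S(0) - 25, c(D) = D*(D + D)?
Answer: -5044945/7397712 ≈ -0.68196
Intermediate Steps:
S(q) = -5 (S(q) = -6 + 1 = -5)
c(D) = 2*D² (c(D) = D*(2*D) = 2*D²)
n(T) = 38 (n(T) = 8 - (-5 - 25) = 8 - 1*(-30) = 8 + 30 = 38)
-1911/2864 + n(c(7))/(-2583) = -1911/2864 + 38/(-2583) = -1911*1/2864 + 38*(-1/2583) = -1911/2864 - 38/2583 = -5044945/7397712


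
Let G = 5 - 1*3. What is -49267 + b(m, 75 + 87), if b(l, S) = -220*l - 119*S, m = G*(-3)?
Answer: -67225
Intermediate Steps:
G = 2 (G = 5 - 3 = 2)
m = -6 (m = 2*(-3) = -6)
-49267 + b(m, 75 + 87) = -49267 + (-220*(-6) - 119*(75 + 87)) = -49267 + (1320 - 119*162) = -49267 + (1320 - 19278) = -49267 - 17958 = -67225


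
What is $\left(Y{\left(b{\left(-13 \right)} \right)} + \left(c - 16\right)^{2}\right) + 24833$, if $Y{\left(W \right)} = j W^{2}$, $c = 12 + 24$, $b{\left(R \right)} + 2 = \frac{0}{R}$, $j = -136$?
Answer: $24689$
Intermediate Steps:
$b{\left(R \right)} = -2$ ($b{\left(R \right)} = -2 + \frac{0}{R} = -2 + 0 = -2$)
$c = 36$
$Y{\left(W \right)} = - 136 W^{2}$
$\left(Y{\left(b{\left(-13 \right)} \right)} + \left(c - 16\right)^{2}\right) + 24833 = \left(- 136 \left(-2\right)^{2} + \left(36 - 16\right)^{2}\right) + 24833 = \left(\left(-136\right) 4 + 20^{2}\right) + 24833 = \left(-544 + 400\right) + 24833 = -144 + 24833 = 24689$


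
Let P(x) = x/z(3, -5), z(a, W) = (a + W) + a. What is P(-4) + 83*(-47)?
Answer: -3905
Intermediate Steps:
z(a, W) = W + 2*a (z(a, W) = (W + a) + a = W + 2*a)
P(x) = x (P(x) = x/(-5 + 2*3) = x/(-5 + 6) = x/1 = x*1 = x)
P(-4) + 83*(-47) = -4 + 83*(-47) = -4 - 3901 = -3905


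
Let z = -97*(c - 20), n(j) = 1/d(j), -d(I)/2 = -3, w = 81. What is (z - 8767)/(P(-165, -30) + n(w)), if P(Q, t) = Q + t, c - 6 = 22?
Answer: 57258/1169 ≈ 48.980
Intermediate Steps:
c = 28 (c = 6 + 22 = 28)
d(I) = 6 (d(I) = -2*(-3) = 6)
n(j) = ⅙ (n(j) = 1/6 = ⅙)
z = -776 (z = -97*(28 - 20) = -97*8 = -776)
(z - 8767)/(P(-165, -30) + n(w)) = (-776 - 8767)/((-165 - 30) + ⅙) = -9543/(-195 + ⅙) = -9543/(-1169/6) = -9543*(-6/1169) = 57258/1169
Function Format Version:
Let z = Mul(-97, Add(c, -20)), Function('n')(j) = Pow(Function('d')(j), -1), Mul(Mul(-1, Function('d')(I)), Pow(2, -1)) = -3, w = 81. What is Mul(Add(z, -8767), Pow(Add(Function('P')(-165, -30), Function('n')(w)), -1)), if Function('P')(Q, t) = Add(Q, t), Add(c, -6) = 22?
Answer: Rational(57258, 1169) ≈ 48.980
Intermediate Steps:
c = 28 (c = Add(6, 22) = 28)
Function('d')(I) = 6 (Function('d')(I) = Mul(-2, -3) = 6)
Function('n')(j) = Rational(1, 6) (Function('n')(j) = Pow(6, -1) = Rational(1, 6))
z = -776 (z = Mul(-97, Add(28, -20)) = Mul(-97, 8) = -776)
Mul(Add(z, -8767), Pow(Add(Function('P')(-165, -30), Function('n')(w)), -1)) = Mul(Add(-776, -8767), Pow(Add(Add(-165, -30), Rational(1, 6)), -1)) = Mul(-9543, Pow(Add(-195, Rational(1, 6)), -1)) = Mul(-9543, Pow(Rational(-1169, 6), -1)) = Mul(-9543, Rational(-6, 1169)) = Rational(57258, 1169)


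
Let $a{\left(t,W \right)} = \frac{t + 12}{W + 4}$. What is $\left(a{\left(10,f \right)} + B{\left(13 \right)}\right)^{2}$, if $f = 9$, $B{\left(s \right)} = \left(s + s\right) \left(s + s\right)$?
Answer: $\frac{77616100}{169} \approx 4.5927 \cdot 10^{5}$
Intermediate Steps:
$B{\left(s \right)} = 4 s^{2}$ ($B{\left(s \right)} = 2 s 2 s = 4 s^{2}$)
$a{\left(t,W \right)} = \frac{12 + t}{4 + W}$
$\left(a{\left(10,f \right)} + B{\left(13 \right)}\right)^{2} = \left(\frac{12 + 10}{4 + 9} + 4 \cdot 13^{2}\right)^{2} = \left(\frac{1}{13} \cdot 22 + 4 \cdot 169\right)^{2} = \left(\frac{1}{13} \cdot 22 + 676\right)^{2} = \left(\frac{22}{13} + 676\right)^{2} = \left(\frac{8810}{13}\right)^{2} = \frac{77616100}{169}$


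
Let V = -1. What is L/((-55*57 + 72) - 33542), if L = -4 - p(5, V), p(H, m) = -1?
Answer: 3/36605 ≈ 8.1956e-5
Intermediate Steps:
L = -3 (L = -4 - 1*(-1) = -4 + 1 = -3)
L/((-55*57 + 72) - 33542) = -3/((-55*57 + 72) - 33542) = -3/((-3135 + 72) - 33542) = -3/(-3063 - 33542) = -3/(-36605) = -1/36605*(-3) = 3/36605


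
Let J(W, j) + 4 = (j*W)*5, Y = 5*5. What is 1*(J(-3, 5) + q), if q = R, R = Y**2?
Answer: 546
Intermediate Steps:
Y = 25
J(W, j) = -4 + 5*W*j (J(W, j) = -4 + (j*W)*5 = -4 + (W*j)*5 = -4 + 5*W*j)
R = 625 (R = 25**2 = 625)
q = 625
1*(J(-3, 5) + q) = 1*((-4 + 5*(-3)*5) + 625) = 1*((-4 - 75) + 625) = 1*(-79 + 625) = 1*546 = 546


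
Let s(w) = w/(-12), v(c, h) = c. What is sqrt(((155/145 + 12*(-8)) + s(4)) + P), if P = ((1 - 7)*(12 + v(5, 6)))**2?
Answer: 2*sqrt(19506705)/87 ≈ 101.53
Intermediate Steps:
s(w) = -w/12 (s(w) = w*(-1/12) = -w/12)
P = 10404 (P = ((1 - 7)*(12 + 5))**2 = (-6*17)**2 = (-102)**2 = 10404)
sqrt(((155/145 + 12*(-8)) + s(4)) + P) = sqrt(((155/145 + 12*(-8)) - 1/12*4) + 10404) = sqrt(((155*(1/145) - 96) - 1/3) + 10404) = sqrt(((31/29 - 96) - 1/3) + 10404) = sqrt((-2753/29 - 1/3) + 10404) = sqrt(-8288/87 + 10404) = sqrt(896860/87) = 2*sqrt(19506705)/87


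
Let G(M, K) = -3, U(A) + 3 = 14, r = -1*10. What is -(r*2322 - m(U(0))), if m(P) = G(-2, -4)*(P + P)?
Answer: 23154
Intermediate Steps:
r = -10
U(A) = 11 (U(A) = -3 + 14 = 11)
m(P) = -6*P (m(P) = -3*(P + P) = -6*P)
-(r*2322 - m(U(0))) = -(-10*2322 - (-6)*11) = -(-23220 - 1*(-66)) = -(-23220 + 66) = -1*(-23154) = 23154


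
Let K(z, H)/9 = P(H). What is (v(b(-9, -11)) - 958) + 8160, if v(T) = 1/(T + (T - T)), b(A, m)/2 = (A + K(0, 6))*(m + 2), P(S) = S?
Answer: 5833619/810 ≈ 7202.0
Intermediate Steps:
K(z, H) = 9*H
b(A, m) = 2*(2 + m)*(54 + A) (b(A, m) = 2*((A + 9*6)*(m + 2)) = 2*((A + 54)*(2 + m)) = 2*((54 + A)*(2 + m)) = 2*((2 + m)*(54 + A)) = 2*(2 + m)*(54 + A))
v(T) = 1/T (v(T) = 1/(T + 0) = 1/T)
(v(b(-9, -11)) - 958) + 8160 = (1/(216 + 4*(-9) + 108*(-11) + 2*(-9)*(-11)) - 958) + 8160 = (1/(216 - 36 - 1188 + 198) - 958) + 8160 = (1/(-810) - 958) + 8160 = (-1/810 - 958) + 8160 = -775981/810 + 8160 = 5833619/810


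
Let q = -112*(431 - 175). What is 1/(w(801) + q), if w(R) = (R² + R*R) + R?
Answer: 1/1255331 ≈ 7.9660e-7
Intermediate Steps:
w(R) = R + 2*R² (w(R) = (R² + R²) + R = 2*R² + R = R + 2*R²)
q = -28672 (q = -112*256 = -28672)
1/(w(801) + q) = 1/(801*(1 + 2*801) - 28672) = 1/(801*(1 + 1602) - 28672) = 1/(801*1603 - 28672) = 1/(1284003 - 28672) = 1/1255331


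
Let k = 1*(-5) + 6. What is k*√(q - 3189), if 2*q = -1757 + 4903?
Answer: 4*I*√101 ≈ 40.2*I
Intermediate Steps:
q = 1573 (q = (-1757 + 4903)/2 = (½)*3146 = 1573)
k = 1 (k = -5 + 6 = 1)
k*√(q - 3189) = 1*√(1573 - 3189) = 1*√(-1616) = 1*(4*I*√101) = 4*I*√101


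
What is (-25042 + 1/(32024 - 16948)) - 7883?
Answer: -496377299/15076 ≈ -32925.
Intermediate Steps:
(-25042 + 1/(32024 - 16948)) - 7883 = (-25042 + 1/15076) - 7883 = -377533191/15076 - 7883 = -496377299/15076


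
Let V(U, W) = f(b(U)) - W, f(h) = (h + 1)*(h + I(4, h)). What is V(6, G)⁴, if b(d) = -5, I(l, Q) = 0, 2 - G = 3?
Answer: 194481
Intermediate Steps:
G = -1 (G = 2 - 1*3 = 2 - 3 = -1)
f(h) = h*(1 + h) (f(h) = (h + 1)*(h + 0) = (1 + h)*h = h*(1 + h))
V(U, W) = 20 - W (V(U, W) = -5*(1 - 5) - W = -5*(-4) - W = 20 - W)
V(6, G)⁴ = (20 - 1*(-1))⁴ = (20 + 1)⁴ = 21⁴ = 194481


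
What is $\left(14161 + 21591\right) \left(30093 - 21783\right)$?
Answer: $297099120$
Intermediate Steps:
$\left(14161 + 21591\right) \left(30093 - 21783\right) = 35752 \left(30093 - 21783\right) = 35752 \cdot 8310 = 297099120$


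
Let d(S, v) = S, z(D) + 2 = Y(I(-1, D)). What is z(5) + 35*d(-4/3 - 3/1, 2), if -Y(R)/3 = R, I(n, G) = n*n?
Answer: -470/3 ≈ -156.67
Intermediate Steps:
I(n, G) = n²
Y(R) = -3*R
z(D) = -5 (z(D) = -2 - 3*(-1)² = -2 - 3*1 = -2 - 3 = -5)
z(5) + 35*d(-4/3 - 3/1, 2) = -5 + 35*(-4/3 - 3/1) = -5 + 35*(-4*⅓ - 3*1) = -5 + 35*(-4/3 - 3) = -5 + 35*(-13/3) = -5 - 455/3 = -470/3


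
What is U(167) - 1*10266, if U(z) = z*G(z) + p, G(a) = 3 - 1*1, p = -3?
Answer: -9935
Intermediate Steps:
G(a) = 2 (G(a) = 3 - 1 = 2)
U(z) = -3 + 2*z (U(z) = z*2 - 3 = 2*z - 3 = -3 + 2*z)
U(167) - 1*10266 = (-3 + 2*167) - 1*10266 = (-3 + 334) - 10266 = 331 - 10266 = -9935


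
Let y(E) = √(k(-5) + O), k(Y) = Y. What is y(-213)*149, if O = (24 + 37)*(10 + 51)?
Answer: 298*√929 ≈ 9082.9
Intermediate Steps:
O = 3721 (O = 61*61 = 3721)
y(E) = 2*√929 (y(E) = √(-5 + 3721) = √3716 = 2*√929)
y(-213)*149 = (2*√929)*149 = 298*√929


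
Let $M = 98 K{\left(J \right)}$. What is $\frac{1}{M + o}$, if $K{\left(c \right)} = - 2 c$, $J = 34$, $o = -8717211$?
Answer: $- \frac{1}{8723875} \approx -1.1463 \cdot 10^{-7}$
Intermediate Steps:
$M = -6664$ ($M = 98 \left(\left(-2\right) 34\right) = 98 \left(-68\right) = -6664$)
$\frac{1}{M + o} = \frac{1}{-6664 - 8717211} = \frac{1}{-8723875} = - \frac{1}{8723875}$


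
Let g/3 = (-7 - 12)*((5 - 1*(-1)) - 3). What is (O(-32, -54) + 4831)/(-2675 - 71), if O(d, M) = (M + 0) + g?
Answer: -2303/1373 ≈ -1.6773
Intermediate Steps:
g = -171 (g = 3*((-7 - 12)*((5 - 1*(-1)) - 3)) = 3*(-19*((5 + 1) - 3)) = 3*(-19*(6 - 3)) = 3*(-19*3) = 3*(-57) = -171)
O(d, M) = -171 + M (O(d, M) = (M + 0) - 171 = M - 171 = -171 + M)
(O(-32, -54) + 4831)/(-2675 - 71) = ((-171 - 54) + 4831)/(-2675 - 71) = (-225 + 4831)/(-2746) = 4606*(-1/2746) = -2303/1373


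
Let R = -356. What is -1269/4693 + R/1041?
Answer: -2991737/4885413 ≈ -0.61238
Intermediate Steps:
-1269/4693 + R/1041 = -1269/4693 - 356/1041 = -2991737/4885413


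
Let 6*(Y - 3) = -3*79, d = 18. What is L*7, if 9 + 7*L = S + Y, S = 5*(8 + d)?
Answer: 169/2 ≈ 84.500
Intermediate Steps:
Y = -73/2 (Y = 3 + (-3*79)/6 = 3 + (1/6)*(-237) = 3 - 79/2 = -73/2 ≈ -36.500)
S = 130 (S = 5*(8 + 18) = 5*26 = 130)
L = 169/14 (L = -9/7 + (130 - 73/2)/7 = -9/7 + (1/7)*(187/2) = -9/7 + 187/14 = 169/14 ≈ 12.071)
L*7 = (169/14)*7 = 169/2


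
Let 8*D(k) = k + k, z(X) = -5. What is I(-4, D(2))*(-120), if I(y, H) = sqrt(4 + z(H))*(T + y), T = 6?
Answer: -240*I ≈ -240.0*I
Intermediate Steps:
D(k) = k/4 (D(k) = (k + k)/8 = (2*k)/8 = k/4)
I(y, H) = I*(6 + y) (I(y, H) = sqrt(4 - 5)*(6 + y) = sqrt(-1)*(6 + y) = I*(6 + y))
I(-4, D(2))*(-120) = (I*(6 - 4))*(-120) = (I*2)*(-120) = (2*I)*(-120) = -240*I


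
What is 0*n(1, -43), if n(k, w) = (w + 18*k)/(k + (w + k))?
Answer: 0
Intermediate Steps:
n(k, w) = (w + 18*k)/(w + 2*k) (n(k, w) = (w + 18*k)/(k + (k + w)) = (w + 18*k)/(w + 2*k))
0*n(1, -43) = 0*((-43 + 18*1)/(-43 + 2*1)) = 0*((-43 + 18)/(-43 + 2)) = 0*(-25/(-41)) = 0*(-1/41*(-25)) = 0*(25/41) = 0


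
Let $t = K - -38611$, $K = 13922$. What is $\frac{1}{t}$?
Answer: $\frac{1}{52533} \approx 1.9036 \cdot 10^{-5}$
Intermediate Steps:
$t = 52533$ ($t = 13922 - -38611 = 13922 + 38611 = 52533$)
$\frac{1}{t} = \frac{1}{52533}$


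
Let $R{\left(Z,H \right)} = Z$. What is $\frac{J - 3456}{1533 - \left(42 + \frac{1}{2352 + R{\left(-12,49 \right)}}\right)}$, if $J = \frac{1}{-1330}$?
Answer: $- \frac{46764198}{20175169} \approx -2.3179$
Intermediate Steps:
$J = - \frac{1}{1330} \approx -0.00075188$
$\frac{J - 3456}{1533 - \left(42 + \frac{1}{2352 + R{\left(-12,49 \right)}}\right)} = \frac{- \frac{1}{1330} - 3456}{1533 - \left(42 + \frac{1}{2352 - 12}\right)} = - \frac{4596481}{1330 \left(1533 - \frac{98281}{2340}\right)} = - \frac{4596481}{1330 \cdot \frac{3488939}{2340}} = \left(- \frac{4596481}{1330}\right) \frac{2340}{3488939} = - \frac{46764198}{20175169}$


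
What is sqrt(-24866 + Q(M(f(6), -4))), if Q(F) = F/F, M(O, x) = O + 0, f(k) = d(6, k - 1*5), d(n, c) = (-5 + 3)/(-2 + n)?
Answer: I*sqrt(24865) ≈ 157.69*I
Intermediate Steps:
d(n, c) = -2/(-2 + n)
f(k) = -1/2 (f(k) = -2/(-2 + 6) = -2/4 = -2*1/4 = -1/2)
M(O, x) = O
Q(F) = 1
sqrt(-24866 + Q(M(f(6), -4))) = sqrt(-24866 + 1) = sqrt(-24865) = I*sqrt(24865)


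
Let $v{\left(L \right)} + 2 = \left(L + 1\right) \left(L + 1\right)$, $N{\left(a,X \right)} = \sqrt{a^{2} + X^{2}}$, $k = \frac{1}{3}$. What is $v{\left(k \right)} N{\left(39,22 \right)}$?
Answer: $- \frac{2 \sqrt{2005}}{9} \approx -9.9505$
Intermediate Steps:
$k = \frac{1}{3} \approx 0.33333$
$N{\left(a,X \right)} = \sqrt{X^{2} + a^{2}}$
$v{\left(L \right)} = -2 + \left(1 + L\right)^{2}$ ($v{\left(L \right)} = -2 + \left(L + 1\right) \left(L + 1\right) = -2 + \left(1 + L\right) \left(1 + L\right) = -2 + \left(1 + L\right)^{2}$)
$v{\left(k \right)} N{\left(39,22 \right)} = \left(-2 + \left(1 + \frac{1}{3}\right)^{2}\right) \sqrt{22^{2} + 39^{2}} = \left(-2 + \left(\frac{4}{3}\right)^{2}\right) \sqrt{484 + 1521} = \left(-2 + \frac{16}{9}\right) \sqrt{2005} = - \frac{2 \sqrt{2005}}{9}$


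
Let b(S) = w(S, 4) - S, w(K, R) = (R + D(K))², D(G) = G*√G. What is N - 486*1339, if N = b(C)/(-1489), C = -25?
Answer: -968957122/1489 + 1000*I/1489 ≈ -6.5074e+5 + 0.67159*I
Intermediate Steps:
D(G) = G^(3/2)
w(K, R) = (R + K^(3/2))²
b(S) = (4 + S^(3/2))² - S
N = -25/1489 - (4 - 125*I)²/1489 (N = ((4 + (-25)^(3/2))² - 1*(-25))/(-1489) = ((4 - 125*I)² + 25)*(-1/1489) = (25 + (4 - 125*I)²)*(-1/1489) = -25/1489 - (4 - 125*I)²/1489 ≈ 10.466 + 0.67159*I)
N - 486*1339 = (15584/1489 + 1000*I/1489) - 486*1339 = (15584/1489 + 1000*I/1489) - 650754 = -968957122/1489 + 1000*I/1489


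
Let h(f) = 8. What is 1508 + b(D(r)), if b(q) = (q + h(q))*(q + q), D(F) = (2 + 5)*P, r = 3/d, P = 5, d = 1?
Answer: 4518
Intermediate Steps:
r = 3 (r = 3/1 = 3*1 = 3)
D(F) = 35 (D(F) = (2 + 5)*5 = 7*5 = 35)
b(q) = 2*q*(8 + q) (b(q) = (q + 8)*(q + q) = (8 + q)*(2*q) = 2*q*(8 + q))
1508 + b(D(r)) = 1508 + 2*35*(8 + 35) = 1508 + 2*35*43 = 1508 + 3010 = 4518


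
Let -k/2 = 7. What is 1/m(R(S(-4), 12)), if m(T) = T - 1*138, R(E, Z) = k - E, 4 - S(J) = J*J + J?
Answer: -1/144 ≈ -0.0069444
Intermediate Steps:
S(J) = 4 - J - J**2 (S(J) = 4 - (J*J + J) = 4 - (J**2 + J) = 4 - (J + J**2) = 4 + (-J - J**2) = 4 - J - J**2)
k = -14 (k = -2*7 = -14)
R(E, Z) = -14 - E
m(T) = -138 + T (m(T) = T - 138 = -138 + T)
1/m(R(S(-4), 12)) = 1/(-138 + (-14 - (4 - 1*(-4) - 1*(-4)**2))) = 1/(-138 + (-14 - (4 + 4 - 1*16))) = 1/(-138 + (-14 - (4 + 4 - 16))) = 1/(-138 + (-14 - 1*(-8))) = 1/(-138 + (-14 + 8)) = 1/(-138 - 6) = 1/(-144) = -1/144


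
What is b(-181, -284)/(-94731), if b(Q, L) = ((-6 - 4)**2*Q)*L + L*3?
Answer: -5139548/94731 ≈ -54.254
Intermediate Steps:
b(Q, L) = 3*L + 100*L*Q (b(Q, L) = ((-10)**2*Q)*L + 3*L = (100*Q)*L + 3*L = 100*L*Q + 3*L = 3*L + 100*L*Q)
b(-181, -284)/(-94731) = -284*(3 + 100*(-181))/(-94731) = -284*(3 - 18100)*(-1/94731) = -284*(-18097)*(-1/94731) = 5139548*(-1/94731) = -5139548/94731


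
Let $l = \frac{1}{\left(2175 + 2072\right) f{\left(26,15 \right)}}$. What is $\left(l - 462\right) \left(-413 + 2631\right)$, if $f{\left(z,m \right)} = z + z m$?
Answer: $- \frac{905209520107}{883376} \approx -1.0247 \cdot 10^{6}$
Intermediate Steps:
$f{\left(z,m \right)} = z + m z$
$l = \frac{1}{1766752}$ ($l = \frac{1}{\left(2175 + 2072\right) 26 \left(1 + 15\right)} = \frac{1}{4247 \cdot 26 \cdot 16} = \frac{1}{4247 \cdot 416} = \frac{1}{4247} \cdot \frac{1}{416} = \frac{1}{1766752} \approx 5.6601 \cdot 10^{-7}$)
$\left(l - 462\right) \left(-413 + 2631\right) = \left(\frac{1}{1766752} - 462\right) \left(-413 + 2631\right) = \left(- \frac{816239423}{1766752}\right) 2218 = - \frac{905209520107}{883376}$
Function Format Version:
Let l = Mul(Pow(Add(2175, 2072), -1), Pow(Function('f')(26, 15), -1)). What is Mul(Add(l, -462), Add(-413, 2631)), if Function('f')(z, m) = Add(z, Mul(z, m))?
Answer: Rational(-905209520107, 883376) ≈ -1.0247e+6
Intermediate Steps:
Function('f')(z, m) = Add(z, Mul(m, z))
l = Rational(1, 1766752) (l = Mul(Pow(Add(2175, 2072), -1), Pow(Mul(26, Add(1, 15)), -1)) = Mul(Pow(4247, -1), Pow(Mul(26, 16), -1)) = Mul(Rational(1, 4247), Pow(416, -1)) = Mul(Rational(1, 4247), Rational(1, 416)) = Rational(1, 1766752) ≈ 5.6601e-7)
Mul(Add(l, -462), Add(-413, 2631)) = Mul(Add(Rational(1, 1766752), -462), Add(-413, 2631)) = Mul(Rational(-816239423, 1766752), 2218) = Rational(-905209520107, 883376)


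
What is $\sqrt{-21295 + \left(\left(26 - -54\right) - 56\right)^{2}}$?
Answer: $i \sqrt{20719} \approx 143.94 i$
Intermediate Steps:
$\sqrt{-21295 + \left(\left(26 - -54\right) - 56\right)^{2}} = \sqrt{-21295 + \left(\left(26 + 54\right) - 56\right)^{2}} = \sqrt{-21295 + \left(80 - 56\right)^{2}} = \sqrt{-21295 + 24^{2}} = \sqrt{-21295 + 576} = \sqrt{-20719} = i \sqrt{20719}$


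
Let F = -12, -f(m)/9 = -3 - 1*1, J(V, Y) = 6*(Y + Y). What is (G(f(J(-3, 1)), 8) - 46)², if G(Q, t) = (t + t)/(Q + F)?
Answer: 18496/9 ≈ 2055.1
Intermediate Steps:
J(V, Y) = 12*Y (J(V, Y) = 6*(2*Y) = 12*Y)
f(m) = 36 (f(m) = -9*(-3 - 1*1) = -9*(-3 - 1) = -9*(-4) = 36)
G(Q, t) = 2*t/(-12 + Q) (G(Q, t) = (t + t)/(Q - 12) = (2*t)/(-12 + Q) = 2*t/(-12 + Q))
(G(f(J(-3, 1)), 8) - 46)² = (2*8/(-12 + 36) - 46)² = (2*8/24 - 46)² = (2*8*(1/24) - 46)² = (⅔ - 46)² = (-136/3)² = 18496/9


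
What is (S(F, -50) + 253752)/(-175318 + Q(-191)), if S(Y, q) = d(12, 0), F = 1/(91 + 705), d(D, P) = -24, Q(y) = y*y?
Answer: -84576/46279 ≈ -1.8275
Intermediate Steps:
Q(y) = y**2
F = 1/796 ≈ 0.0012563
S(Y, q) = -24
(S(F, -50) + 253752)/(-175318 + Q(-191)) = (-24 + 253752)/(-175318 + (-191)**2) = 253728/(-175318 + 36481) = 253728/(-138837) = 253728*(-1/138837) = -84576/46279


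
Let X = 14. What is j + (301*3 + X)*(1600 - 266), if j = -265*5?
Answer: 1221953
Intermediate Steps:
j = -1325
j + (301*3 + X)*(1600 - 266) = -1325 + (301*3 + 14)*(1600 - 266) = -1325 + (903 + 14)*1334 = -1325 + 917*1334 = -1325 + 1223278 = 1221953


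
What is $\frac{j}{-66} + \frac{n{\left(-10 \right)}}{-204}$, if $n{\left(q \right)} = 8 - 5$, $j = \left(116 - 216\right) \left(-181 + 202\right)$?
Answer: $\frac{23789}{748} \approx 31.803$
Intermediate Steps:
$j = -2100$ ($j = \left(-100\right) 21 = -2100$)
$n{\left(q \right)} = 3$ ($n{\left(q \right)} = 8 - 5 = 3$)
$\frac{j}{-66} + \frac{n{\left(-10 \right)}}{-204} = - \frac{2100}{-66} + \frac{3}{-204} = \left(-2100\right) \left(- \frac{1}{66}\right) + 3 \left(- \frac{1}{204}\right) = \frac{350}{11} - \frac{1}{68} = \frac{23789}{748}$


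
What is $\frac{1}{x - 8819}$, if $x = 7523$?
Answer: $- \frac{1}{1296} \approx -0.0007716$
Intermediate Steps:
$\frac{1}{x - 8819} = \frac{1}{7523 - 8819} = \frac{1}{-1296} = - \frac{1}{1296}$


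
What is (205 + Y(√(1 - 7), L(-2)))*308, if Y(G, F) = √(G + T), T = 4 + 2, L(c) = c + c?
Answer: 63140 + 308*√(6 + I*√6) ≈ 63909.0 + 151.0*I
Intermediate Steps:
L(c) = 2*c
T = 6
Y(G, F) = √(6 + G) (Y(G, F) = √(G + 6) = √(6 + G))
(205 + Y(√(1 - 7), L(-2)))*308 = (205 + √(6 + √(1 - 7)))*308 = (205 + √(6 + √(-6)))*308 = (205 + √(6 + I*√6))*308 = 63140 + 308*√(6 + I*√6)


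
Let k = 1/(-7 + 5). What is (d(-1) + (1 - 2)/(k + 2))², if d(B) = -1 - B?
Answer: 4/9 ≈ 0.44444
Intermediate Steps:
k = -½ (k = 1/(-2) = -½ ≈ -0.50000)
(d(-1) + (1 - 2)/(k + 2))² = ((-1 - 1*(-1)) + (1 - 2)/(-½ + 2))² = ((-1 + 1) - 1/3/2)² = (0 - 1*⅔)² = (0 - ⅔)² = (-⅔)² = 4/9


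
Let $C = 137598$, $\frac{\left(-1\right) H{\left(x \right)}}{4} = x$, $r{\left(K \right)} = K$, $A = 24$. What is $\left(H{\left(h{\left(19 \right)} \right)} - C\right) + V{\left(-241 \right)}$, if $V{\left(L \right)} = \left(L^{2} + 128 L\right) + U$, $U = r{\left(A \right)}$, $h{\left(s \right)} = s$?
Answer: $-110417$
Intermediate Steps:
$U = 24$
$H{\left(x \right)} = - 4 x$
$V{\left(L \right)} = 24 + L^{2} + 128 L$ ($V{\left(L \right)} = \left(L^{2} + 128 L\right) + 24 = 24 + L^{2} + 128 L$)
$\left(H{\left(h{\left(19 \right)} \right)} - C\right) + V{\left(-241 \right)} = \left(\left(-4\right) 19 - 137598\right) + \left(24 + \left(-241\right)^{2} + 128 \left(-241\right)\right) = \left(-76 - 137598\right) + \left(24 + 58081 - 30848\right) = -137674 + 27257 = -110417$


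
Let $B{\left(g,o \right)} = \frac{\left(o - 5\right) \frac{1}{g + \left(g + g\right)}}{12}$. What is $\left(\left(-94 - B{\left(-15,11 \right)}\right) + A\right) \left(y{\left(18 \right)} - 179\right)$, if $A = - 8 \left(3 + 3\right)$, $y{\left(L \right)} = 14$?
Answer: $\frac{140569}{6} \approx 23428.0$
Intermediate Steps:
$B{\left(g,o \right)} = \frac{-5 + o}{36 g}$ ($B{\left(g,o \right)} = \frac{-5 + o}{g + 2 g} \frac{1}{12} = \frac{-5 + o}{3 g} \frac{1}{12} = \frac{-5 + o}{36 g}$)
$A = -48$ ($A = \left(-8\right) 6 = -48$)
$\left(\left(-94 - B{\left(-15,11 \right)}\right) + A\right) \left(y{\left(18 \right)} - 179\right) = \left(\left(-94 - \frac{-5 + 11}{36 \left(-15\right)}\right) - 48\right) \left(14 - 179\right) = \left(\left(-94 - \frac{1}{36} \left(- \frac{1}{15}\right) 6\right) - 48\right) \left(-165\right) = \left(\left(-94 - - \frac{1}{90}\right) - 48\right) \left(-165\right) = \left(\left(-94 + \frac{1}{90}\right) - 48\right) \left(-165\right) = \left(- \frac{8459}{90} - 48\right) \left(-165\right) = \left(- \frac{12779}{90}\right) \left(-165\right) = \frac{140569}{6}$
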